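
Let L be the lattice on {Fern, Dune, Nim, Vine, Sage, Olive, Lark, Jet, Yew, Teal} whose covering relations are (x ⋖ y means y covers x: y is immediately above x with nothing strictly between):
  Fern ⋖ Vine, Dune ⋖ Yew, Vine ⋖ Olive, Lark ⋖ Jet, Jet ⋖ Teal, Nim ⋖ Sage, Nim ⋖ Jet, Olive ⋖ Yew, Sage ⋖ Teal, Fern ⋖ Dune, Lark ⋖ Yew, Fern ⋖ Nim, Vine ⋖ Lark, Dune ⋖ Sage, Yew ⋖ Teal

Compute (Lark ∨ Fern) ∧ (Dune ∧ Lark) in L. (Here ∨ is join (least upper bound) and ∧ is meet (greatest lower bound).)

Fern

Lark ∨ Fern = Lark
Dune ∧ Lark = Fern
Lark ∧ Fern = Fern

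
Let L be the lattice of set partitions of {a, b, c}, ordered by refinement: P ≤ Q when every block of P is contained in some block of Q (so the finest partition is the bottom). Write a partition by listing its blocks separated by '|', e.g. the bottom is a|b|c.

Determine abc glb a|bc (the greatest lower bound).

Common lower bounds of {abc, a|bc}: a|bc, a|b|c.
The greatest among these is a|bc.

a|bc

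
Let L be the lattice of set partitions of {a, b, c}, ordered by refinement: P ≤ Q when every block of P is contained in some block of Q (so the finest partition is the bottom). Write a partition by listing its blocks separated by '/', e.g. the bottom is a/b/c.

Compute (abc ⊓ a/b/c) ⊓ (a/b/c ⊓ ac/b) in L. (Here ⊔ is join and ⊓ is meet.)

a/b/c

abc ∧ a/b/c = a/b/c
a/b/c ∧ ac/b = a/b/c
a/b/c ∧ a/b/c = a/b/c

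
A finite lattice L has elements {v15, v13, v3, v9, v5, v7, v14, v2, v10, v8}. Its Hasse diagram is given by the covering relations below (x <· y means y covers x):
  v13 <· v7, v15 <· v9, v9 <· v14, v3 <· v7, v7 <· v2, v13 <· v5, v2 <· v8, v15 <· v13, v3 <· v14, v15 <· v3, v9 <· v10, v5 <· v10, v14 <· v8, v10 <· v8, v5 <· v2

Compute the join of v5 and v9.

Common upper bounds of {v5, v9}: v10, v8.
The least among these is v10.

v10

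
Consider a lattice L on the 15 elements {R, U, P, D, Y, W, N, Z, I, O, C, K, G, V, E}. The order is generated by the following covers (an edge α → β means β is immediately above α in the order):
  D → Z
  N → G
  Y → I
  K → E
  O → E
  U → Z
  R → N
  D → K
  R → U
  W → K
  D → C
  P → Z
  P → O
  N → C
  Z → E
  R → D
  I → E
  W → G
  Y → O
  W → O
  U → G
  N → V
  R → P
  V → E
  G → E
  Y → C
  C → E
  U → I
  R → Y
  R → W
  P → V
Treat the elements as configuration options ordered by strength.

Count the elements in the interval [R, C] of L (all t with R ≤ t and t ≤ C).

The interval [R, C] = {C, D, N, R, Y}, which has 5 elements.

5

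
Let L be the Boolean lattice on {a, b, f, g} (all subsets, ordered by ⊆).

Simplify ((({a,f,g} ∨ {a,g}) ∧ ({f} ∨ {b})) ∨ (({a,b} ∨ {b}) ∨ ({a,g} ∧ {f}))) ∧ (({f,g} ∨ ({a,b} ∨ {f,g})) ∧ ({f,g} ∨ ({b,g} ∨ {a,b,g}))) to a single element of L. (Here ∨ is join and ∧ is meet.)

{a,f,g} ∨ {a,g} = {a,f,g}
{f} ∨ {b} = {b,f}
{a,f,g} ∧ {b,f} = {f}
{a,b} ∨ {b} = {a,b}
{a,g} ∧ {f} = ∅
{a,b} ∨ ∅ = {a,b}
{f} ∨ {a,b} = {a,b,f}
{a,b} ∨ {f,g} = {a,b,f,g}
{f,g} ∨ {a,b,f,g} = {a,b,f,g}
{b,g} ∨ {a,b,g} = {a,b,g}
{f,g} ∨ {a,b,g} = {a,b,f,g}
{a,b,f,g} ∧ {a,b,f,g} = {a,b,f,g}
{a,b,f} ∧ {a,b,f,g} = {a,b,f}

{a,b,f}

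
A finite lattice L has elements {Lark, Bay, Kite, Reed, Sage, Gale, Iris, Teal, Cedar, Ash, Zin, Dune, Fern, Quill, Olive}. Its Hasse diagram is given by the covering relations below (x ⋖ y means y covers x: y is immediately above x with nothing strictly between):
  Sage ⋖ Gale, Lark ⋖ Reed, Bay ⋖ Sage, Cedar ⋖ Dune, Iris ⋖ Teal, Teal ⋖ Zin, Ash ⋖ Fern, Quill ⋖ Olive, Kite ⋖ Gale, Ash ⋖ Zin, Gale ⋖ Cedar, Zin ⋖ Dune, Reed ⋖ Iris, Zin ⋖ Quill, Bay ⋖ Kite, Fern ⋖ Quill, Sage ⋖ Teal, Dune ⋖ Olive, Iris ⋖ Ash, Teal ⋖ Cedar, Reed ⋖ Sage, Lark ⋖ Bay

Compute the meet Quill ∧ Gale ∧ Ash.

Reed

Common lower bounds of {Quill, Gale, Ash}: Lark, Reed.
The greatest among these is Reed.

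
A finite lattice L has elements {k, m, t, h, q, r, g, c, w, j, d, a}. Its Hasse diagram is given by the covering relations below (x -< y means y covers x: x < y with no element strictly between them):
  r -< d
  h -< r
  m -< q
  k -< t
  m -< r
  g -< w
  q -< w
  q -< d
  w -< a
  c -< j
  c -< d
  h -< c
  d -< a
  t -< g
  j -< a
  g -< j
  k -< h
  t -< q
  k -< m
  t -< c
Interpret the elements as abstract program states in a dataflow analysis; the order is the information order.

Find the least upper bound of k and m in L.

Common upper bounds of {k, m}: a, d, m, q, r, w.
The least among these is m.

m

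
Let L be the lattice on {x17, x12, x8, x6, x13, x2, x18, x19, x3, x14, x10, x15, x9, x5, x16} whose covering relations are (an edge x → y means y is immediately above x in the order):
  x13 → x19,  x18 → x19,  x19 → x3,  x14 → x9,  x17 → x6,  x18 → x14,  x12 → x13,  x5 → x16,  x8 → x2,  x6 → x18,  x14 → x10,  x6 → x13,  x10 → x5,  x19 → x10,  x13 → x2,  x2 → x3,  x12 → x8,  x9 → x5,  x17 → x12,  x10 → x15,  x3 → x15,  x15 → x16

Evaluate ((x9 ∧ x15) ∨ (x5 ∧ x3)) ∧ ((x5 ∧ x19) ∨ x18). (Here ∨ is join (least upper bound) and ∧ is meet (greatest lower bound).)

x9 ∧ x15 = x14
x5 ∧ x3 = x19
x14 ∨ x19 = x10
x5 ∧ x19 = x19
x19 ∨ x18 = x19
x10 ∧ x19 = x19

x19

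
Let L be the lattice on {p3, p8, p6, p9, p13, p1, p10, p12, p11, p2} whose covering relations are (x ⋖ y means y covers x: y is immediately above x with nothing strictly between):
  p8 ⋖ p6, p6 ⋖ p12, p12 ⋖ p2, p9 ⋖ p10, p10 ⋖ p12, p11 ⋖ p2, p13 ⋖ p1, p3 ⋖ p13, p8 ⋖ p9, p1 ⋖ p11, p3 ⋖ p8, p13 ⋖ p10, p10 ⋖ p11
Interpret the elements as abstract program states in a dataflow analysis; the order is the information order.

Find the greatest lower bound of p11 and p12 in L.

p10

Common lower bounds of {p11, p12}: p10, p13, p3, p8, p9.
The greatest among these is p10.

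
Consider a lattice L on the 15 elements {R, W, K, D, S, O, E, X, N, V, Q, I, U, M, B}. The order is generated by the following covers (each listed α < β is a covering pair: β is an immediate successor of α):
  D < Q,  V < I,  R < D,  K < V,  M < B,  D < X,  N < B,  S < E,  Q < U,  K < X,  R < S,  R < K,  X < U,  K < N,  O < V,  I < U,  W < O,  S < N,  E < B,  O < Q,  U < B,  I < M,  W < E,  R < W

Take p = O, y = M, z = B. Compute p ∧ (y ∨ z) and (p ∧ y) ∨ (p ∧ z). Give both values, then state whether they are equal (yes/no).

y ∨ z = B, so p ∧ (y ∨ z) = O ∧ B = O.
p ∧ y = O and p ∧ z = O, so (p ∧ y) ∨ (p ∧ z) = O ∨ O = O.
Equal: yes.

O; O; yes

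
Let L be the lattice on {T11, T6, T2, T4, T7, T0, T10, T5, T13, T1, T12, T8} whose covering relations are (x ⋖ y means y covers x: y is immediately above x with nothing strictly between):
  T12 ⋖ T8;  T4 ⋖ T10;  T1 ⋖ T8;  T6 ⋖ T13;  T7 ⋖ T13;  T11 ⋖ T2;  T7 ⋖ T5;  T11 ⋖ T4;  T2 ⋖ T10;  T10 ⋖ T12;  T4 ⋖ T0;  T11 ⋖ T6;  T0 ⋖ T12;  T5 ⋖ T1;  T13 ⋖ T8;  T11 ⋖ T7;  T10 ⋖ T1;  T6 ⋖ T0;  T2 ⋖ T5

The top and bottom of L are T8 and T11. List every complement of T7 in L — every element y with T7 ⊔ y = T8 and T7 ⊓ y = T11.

Need y with T7 ∨ y = T8 and T7 ∧ y = T11.
Checking each element gives: T0, T12.

T0, T12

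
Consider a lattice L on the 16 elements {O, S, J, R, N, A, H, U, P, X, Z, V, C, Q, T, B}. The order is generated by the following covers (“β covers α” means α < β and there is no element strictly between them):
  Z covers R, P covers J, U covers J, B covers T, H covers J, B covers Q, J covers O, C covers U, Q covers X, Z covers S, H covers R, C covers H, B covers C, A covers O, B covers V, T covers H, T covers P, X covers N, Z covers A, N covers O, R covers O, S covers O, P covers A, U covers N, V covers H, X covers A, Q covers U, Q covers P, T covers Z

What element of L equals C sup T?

C ∨ T = B

B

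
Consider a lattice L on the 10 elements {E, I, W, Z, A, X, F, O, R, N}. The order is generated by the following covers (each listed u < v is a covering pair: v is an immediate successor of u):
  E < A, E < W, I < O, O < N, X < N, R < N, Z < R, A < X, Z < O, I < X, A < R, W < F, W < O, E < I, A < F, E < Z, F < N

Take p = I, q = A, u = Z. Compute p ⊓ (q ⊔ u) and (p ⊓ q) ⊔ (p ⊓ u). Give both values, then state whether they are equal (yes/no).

E; E; yes

q ⊔ u = R, so p ⊓ (q ⊔ u) = I ⊓ R = E.
p ⊓ q = E and p ⊓ u = E, so (p ⊓ q) ⊔ (p ⊓ u) = E ⊔ E = E.
Equal: yes.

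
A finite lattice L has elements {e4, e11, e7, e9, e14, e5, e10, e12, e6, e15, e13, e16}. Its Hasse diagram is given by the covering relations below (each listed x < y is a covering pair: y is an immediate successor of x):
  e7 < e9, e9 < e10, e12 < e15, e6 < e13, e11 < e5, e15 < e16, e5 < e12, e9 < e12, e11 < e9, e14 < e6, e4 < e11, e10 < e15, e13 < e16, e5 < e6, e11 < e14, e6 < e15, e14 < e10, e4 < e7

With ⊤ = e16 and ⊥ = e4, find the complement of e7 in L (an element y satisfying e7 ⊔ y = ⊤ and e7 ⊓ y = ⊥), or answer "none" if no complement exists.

e13

Need y with e7 ∨ y = e16 and e7 ∧ y = e4.
Checking each element gives: e13.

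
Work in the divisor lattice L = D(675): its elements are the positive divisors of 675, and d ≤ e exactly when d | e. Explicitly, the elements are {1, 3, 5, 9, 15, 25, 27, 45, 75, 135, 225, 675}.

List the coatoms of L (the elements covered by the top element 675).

135, 225

The coatoms are exactly the elements covered by 675: 135, 225.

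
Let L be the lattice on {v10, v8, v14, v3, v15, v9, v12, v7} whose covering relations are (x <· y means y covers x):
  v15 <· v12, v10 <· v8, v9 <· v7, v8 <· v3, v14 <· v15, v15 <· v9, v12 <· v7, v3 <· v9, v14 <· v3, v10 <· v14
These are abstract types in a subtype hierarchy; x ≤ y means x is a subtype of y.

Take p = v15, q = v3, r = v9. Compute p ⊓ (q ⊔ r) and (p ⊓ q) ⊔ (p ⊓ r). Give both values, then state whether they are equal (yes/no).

v15; v15; yes

q ⊔ r = v9, so p ⊓ (q ⊔ r) = v15 ⊓ v9 = v15.
p ⊓ q = v14 and p ⊓ r = v15, so (p ⊓ q) ⊔ (p ⊓ r) = v14 ⊔ v15 = v15.
Equal: yes.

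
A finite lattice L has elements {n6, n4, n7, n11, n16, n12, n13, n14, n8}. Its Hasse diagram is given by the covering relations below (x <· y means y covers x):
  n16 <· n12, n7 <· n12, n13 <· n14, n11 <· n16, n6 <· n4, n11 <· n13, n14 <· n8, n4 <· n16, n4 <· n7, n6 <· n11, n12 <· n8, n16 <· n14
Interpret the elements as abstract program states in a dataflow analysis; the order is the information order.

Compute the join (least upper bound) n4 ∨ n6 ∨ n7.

Common upper bounds of {n4, n6, n7}: n12, n7, n8.
The least among these is n7.

n7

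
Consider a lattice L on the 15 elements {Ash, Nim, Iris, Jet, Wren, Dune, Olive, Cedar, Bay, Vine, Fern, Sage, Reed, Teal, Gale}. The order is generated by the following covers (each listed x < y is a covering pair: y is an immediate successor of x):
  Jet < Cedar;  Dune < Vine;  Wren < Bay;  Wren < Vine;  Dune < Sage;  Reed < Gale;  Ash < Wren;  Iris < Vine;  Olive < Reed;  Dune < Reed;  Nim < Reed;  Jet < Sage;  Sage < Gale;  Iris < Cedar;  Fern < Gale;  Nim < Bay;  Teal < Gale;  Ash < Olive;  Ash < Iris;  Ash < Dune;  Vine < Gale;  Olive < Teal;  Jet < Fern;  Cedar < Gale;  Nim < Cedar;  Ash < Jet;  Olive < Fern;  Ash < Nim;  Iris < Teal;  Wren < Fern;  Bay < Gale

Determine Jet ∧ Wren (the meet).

Common lower bounds of {Jet, Wren}: Ash.
The greatest among these is Ash.

Ash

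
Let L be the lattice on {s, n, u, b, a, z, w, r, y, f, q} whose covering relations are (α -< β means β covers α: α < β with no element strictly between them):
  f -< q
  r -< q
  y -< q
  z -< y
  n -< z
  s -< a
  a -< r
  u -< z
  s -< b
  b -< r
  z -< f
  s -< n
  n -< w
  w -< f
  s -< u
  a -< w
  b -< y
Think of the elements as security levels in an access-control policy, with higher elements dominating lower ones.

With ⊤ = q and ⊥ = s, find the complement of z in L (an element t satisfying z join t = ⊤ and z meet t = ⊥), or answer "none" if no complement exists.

r

Need t with z ∨ t = q and z ∧ t = s.
Checking each element gives: r.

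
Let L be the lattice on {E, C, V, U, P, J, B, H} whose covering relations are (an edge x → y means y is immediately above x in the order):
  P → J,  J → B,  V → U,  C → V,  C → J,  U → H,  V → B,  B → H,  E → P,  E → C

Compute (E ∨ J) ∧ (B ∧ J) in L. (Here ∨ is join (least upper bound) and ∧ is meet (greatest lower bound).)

E ∨ J = J
B ∧ J = J
J ∧ J = J

J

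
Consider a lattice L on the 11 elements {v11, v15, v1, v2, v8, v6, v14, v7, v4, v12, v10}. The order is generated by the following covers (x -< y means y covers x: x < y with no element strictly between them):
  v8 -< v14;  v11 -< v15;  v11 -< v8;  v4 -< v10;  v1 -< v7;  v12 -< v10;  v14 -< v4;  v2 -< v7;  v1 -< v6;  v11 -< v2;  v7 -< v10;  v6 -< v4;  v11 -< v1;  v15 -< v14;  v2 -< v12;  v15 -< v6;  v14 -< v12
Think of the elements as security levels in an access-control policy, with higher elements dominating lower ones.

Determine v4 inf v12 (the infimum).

v14

Common lower bounds of {v4, v12}: v11, v14, v15, v8.
The greatest among these is v14.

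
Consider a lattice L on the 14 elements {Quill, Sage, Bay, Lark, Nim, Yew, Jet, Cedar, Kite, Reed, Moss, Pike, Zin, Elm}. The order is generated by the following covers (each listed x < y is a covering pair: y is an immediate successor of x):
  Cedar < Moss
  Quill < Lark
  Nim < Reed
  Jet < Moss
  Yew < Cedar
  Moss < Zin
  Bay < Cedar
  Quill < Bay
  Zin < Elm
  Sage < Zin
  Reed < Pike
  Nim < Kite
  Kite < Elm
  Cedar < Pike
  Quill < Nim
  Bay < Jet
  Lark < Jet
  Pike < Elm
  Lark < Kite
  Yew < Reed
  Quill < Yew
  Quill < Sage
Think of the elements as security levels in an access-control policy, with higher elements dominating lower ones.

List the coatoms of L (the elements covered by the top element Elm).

Kite, Pike, Zin

The coatoms are exactly the elements covered by Elm: Kite, Pike, Zin.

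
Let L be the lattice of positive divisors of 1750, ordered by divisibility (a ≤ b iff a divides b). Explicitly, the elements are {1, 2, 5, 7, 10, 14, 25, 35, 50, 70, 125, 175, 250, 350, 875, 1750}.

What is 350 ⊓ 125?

25

Common lower bounds of {350, 125}: 1, 25, 5.
The greatest among these is 25.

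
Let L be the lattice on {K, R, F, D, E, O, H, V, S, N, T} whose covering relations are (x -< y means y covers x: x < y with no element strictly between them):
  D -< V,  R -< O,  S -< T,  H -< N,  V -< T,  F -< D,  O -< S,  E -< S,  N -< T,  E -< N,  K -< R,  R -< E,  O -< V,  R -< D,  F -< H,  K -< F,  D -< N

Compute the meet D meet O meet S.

Common lower bounds of {D, O, S}: K, R.
The greatest among these is R.

R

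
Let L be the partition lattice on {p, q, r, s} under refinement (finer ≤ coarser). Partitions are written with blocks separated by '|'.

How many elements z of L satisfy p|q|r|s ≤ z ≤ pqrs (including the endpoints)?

15

The interval [p|q|r|s, pqrs] = {pqrs, pqr|s, pqs|r, pq|rs, pq|r|s, prs|q, pr|qs, pr|q|s, ps|qr, ps|q|r, p|qrs, p|qr|s, p|qs|r, p|q|rs, p|q|r|s}, which has 15 elements.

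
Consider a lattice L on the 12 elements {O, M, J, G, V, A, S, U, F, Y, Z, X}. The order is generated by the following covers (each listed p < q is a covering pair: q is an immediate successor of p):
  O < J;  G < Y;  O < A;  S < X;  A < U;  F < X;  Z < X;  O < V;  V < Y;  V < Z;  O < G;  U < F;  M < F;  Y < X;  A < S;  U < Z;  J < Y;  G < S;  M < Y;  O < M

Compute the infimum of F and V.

O

Common lower bounds of {F, V}: O.
The greatest among these is O.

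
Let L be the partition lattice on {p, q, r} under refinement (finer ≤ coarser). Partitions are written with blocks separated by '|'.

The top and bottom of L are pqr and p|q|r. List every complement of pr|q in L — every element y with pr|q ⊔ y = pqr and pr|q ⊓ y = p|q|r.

Need y with pr|q ∨ y = pqr and pr|q ∧ y = p|q|r.
Checking each element gives: pq|r, p|qr.

pq|r, p|qr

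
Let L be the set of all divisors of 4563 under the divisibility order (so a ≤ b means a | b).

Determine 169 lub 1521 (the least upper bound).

1521

In the divisibility order, the join is the least common multiple: lcm(169, 1521) = 1521.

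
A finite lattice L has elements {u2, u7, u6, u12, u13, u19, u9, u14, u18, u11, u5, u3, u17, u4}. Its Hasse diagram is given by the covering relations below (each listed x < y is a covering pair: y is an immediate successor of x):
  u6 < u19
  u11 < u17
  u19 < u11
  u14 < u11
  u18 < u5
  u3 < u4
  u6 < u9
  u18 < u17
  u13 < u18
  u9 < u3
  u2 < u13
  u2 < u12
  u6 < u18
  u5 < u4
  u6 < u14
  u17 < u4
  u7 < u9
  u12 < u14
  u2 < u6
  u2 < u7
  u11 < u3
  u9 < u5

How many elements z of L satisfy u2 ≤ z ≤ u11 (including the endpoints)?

6

The interval [u2, u11] = {u11, u12, u14, u19, u2, u6}, which has 6 elements.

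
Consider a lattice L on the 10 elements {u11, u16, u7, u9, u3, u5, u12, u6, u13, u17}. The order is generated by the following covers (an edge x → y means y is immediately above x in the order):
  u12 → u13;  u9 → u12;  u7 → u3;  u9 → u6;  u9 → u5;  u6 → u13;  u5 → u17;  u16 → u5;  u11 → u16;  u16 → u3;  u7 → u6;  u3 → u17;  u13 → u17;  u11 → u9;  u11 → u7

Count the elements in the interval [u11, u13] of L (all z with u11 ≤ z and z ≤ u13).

6

The interval [u11, u13] = {u11, u12, u13, u6, u7, u9}, which has 6 elements.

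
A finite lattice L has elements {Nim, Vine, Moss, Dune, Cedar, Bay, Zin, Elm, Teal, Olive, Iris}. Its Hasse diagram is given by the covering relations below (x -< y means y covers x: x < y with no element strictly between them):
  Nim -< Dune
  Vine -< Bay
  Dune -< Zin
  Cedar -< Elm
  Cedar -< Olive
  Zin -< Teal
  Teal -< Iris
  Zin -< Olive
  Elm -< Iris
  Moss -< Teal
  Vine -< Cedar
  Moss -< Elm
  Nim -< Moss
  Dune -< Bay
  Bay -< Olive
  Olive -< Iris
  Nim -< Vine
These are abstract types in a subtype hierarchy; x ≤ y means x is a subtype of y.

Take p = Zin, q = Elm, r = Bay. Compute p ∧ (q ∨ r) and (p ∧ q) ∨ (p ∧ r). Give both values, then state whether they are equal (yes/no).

q ∨ r = Iris, so p ∧ (q ∨ r) = Zin ∧ Iris = Zin.
p ∧ q = Nim and p ∧ r = Dune, so (p ∧ q) ∨ (p ∧ r) = Nim ∨ Dune = Dune.
Equal: no.

Zin; Dune; no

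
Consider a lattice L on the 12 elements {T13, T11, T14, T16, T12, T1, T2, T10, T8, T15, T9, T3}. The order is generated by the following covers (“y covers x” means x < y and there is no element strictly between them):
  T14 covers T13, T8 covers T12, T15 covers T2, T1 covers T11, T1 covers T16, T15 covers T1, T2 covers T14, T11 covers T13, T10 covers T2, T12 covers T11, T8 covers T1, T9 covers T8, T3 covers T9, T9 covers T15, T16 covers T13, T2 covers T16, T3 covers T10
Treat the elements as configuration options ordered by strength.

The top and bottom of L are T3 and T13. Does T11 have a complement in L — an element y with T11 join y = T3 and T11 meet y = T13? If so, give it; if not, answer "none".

Need y with T11 ∨ y = T3 and T11 ∧ y = T13.
Checking each element gives: T10.

T10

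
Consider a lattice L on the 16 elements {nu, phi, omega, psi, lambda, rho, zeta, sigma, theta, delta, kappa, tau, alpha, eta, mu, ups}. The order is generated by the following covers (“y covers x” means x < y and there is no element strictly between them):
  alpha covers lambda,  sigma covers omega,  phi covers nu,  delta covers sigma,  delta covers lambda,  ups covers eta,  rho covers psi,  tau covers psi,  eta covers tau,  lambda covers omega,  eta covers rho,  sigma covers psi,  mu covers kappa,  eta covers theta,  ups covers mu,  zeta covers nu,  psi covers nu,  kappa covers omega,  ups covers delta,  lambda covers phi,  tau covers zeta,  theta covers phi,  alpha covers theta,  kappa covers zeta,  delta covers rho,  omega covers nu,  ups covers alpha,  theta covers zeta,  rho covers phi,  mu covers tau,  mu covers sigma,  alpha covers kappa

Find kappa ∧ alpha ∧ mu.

Common lower bounds of {kappa, alpha, mu}: kappa, nu, omega, zeta.
The greatest among these is kappa.

kappa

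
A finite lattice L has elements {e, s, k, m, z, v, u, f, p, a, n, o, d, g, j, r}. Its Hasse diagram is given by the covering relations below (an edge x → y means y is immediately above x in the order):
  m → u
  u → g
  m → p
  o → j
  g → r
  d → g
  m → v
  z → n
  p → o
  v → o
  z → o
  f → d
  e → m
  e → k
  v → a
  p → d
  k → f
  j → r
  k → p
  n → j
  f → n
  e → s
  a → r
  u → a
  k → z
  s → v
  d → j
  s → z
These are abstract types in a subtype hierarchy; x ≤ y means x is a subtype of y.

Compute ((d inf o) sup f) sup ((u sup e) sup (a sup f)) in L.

r

d ∧ o = p
p ∨ f = d
u ∨ e = u
a ∨ f = r
u ∨ r = r
d ∨ r = r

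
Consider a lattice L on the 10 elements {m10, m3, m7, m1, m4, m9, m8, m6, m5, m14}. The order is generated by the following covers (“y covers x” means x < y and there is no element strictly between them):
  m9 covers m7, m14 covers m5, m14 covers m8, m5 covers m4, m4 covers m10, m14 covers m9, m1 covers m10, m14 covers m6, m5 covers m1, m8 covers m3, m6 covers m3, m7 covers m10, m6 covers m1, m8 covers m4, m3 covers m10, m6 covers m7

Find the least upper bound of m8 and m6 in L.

m14

Common upper bounds of {m8, m6}: m14.
The least among these is m14.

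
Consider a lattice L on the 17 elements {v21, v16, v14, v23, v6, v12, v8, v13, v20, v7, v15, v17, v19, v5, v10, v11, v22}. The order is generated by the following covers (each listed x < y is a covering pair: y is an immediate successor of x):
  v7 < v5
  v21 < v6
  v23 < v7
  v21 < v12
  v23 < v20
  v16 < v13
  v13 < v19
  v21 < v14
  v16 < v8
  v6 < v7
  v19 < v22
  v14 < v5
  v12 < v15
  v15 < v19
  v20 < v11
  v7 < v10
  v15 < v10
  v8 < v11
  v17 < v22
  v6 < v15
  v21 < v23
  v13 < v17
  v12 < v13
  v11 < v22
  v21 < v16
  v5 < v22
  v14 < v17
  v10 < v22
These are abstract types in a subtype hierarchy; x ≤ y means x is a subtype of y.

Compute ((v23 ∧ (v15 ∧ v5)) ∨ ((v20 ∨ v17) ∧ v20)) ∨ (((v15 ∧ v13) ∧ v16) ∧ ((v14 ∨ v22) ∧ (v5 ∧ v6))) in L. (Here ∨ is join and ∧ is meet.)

v20

v15 ∧ v5 = v6
v23 ∧ v6 = v21
v20 ∨ v17 = v22
v22 ∧ v20 = v20
v21 ∨ v20 = v20
v15 ∧ v13 = v12
v12 ∧ v16 = v21
v14 ∨ v22 = v22
v5 ∧ v6 = v6
v22 ∧ v6 = v6
v21 ∧ v6 = v21
v20 ∨ v21 = v20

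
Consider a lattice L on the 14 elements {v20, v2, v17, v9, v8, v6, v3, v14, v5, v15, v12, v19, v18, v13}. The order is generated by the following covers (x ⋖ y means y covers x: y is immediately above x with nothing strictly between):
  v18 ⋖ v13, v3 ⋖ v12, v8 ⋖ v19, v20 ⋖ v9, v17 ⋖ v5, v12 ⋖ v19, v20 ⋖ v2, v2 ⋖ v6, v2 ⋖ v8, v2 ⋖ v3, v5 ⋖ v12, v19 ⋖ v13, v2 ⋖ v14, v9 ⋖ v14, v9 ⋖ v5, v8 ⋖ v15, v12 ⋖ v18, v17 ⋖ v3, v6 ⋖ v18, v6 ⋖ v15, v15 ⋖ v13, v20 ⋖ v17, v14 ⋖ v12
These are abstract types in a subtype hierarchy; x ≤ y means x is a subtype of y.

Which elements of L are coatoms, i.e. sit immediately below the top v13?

The coatoms are exactly the elements covered by v13: v15, v18, v19.

v15, v18, v19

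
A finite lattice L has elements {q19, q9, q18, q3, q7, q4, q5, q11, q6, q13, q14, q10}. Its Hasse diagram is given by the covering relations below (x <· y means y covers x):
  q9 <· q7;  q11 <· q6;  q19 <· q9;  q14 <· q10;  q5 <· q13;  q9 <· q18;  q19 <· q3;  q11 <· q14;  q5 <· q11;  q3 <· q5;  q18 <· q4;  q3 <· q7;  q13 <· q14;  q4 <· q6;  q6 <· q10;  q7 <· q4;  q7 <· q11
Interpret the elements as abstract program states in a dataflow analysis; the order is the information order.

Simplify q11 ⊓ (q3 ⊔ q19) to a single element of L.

q3

q3 ∨ q19 = q3
q11 ∧ q3 = q3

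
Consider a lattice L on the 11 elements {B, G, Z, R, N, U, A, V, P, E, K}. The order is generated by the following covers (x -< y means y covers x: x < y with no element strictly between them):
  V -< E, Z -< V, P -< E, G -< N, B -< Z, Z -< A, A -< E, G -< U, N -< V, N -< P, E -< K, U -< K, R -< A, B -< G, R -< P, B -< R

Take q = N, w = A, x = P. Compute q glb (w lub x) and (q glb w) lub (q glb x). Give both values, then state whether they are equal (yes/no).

w lub x = E, so q glb (w lub x) = N glb E = N.
q glb w = B and q glb x = N, so (q glb w) lub (q glb x) = B lub N = N.
Equal: yes.

N; N; yes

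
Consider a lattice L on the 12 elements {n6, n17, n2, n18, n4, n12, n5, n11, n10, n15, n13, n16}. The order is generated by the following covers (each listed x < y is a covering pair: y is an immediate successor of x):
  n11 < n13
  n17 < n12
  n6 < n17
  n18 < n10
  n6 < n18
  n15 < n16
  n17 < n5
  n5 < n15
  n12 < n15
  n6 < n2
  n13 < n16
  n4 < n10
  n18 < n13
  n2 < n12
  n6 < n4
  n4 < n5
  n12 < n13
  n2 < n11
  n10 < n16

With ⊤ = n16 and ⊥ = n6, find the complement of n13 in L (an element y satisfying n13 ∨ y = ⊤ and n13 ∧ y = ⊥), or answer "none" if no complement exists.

n4

Need y with n13 ∨ y = n16 and n13 ∧ y = n6.
Checking each element gives: n4.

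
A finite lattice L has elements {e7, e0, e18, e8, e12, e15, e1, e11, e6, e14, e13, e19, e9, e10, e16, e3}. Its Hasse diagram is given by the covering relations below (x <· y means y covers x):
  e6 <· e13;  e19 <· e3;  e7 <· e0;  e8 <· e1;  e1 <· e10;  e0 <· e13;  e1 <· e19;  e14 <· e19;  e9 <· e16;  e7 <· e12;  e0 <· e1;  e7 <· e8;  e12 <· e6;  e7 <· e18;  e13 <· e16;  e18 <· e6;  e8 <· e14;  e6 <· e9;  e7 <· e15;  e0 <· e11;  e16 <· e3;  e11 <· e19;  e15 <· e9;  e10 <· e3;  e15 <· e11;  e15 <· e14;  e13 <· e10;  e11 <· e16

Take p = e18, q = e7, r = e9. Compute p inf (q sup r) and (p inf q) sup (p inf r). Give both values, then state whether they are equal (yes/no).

e18; e18; yes

q sup r = e9, so p inf (q sup r) = e18 inf e9 = e18.
p inf q = e7 and p inf r = e18, so (p inf q) sup (p inf r) = e7 sup e18 = e18.
Equal: yes.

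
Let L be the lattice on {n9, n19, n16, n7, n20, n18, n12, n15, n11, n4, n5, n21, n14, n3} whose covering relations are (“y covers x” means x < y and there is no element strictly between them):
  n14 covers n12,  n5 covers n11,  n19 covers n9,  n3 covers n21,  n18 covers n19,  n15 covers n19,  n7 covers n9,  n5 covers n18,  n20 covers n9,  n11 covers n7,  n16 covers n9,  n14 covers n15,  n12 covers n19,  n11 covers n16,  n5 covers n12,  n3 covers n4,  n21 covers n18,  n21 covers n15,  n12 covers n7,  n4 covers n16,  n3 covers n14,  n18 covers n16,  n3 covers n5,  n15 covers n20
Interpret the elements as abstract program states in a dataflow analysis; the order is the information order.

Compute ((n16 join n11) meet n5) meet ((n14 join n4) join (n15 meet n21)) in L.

n11

n16 ∨ n11 = n11
n11 ∧ n5 = n11
n14 ∨ n4 = n3
n15 ∧ n21 = n15
n3 ∨ n15 = n3
n11 ∧ n3 = n11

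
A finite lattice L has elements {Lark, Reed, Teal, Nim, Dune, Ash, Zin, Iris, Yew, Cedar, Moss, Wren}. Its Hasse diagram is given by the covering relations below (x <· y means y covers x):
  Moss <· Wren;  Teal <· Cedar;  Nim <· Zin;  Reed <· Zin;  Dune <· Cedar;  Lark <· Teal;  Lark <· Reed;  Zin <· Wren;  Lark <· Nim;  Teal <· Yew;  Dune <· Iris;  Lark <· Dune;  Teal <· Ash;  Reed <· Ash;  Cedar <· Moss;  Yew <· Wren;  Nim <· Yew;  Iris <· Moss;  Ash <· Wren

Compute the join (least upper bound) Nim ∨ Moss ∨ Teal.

Common upper bounds of {Nim, Moss, Teal}: Wren.
The least among these is Wren.

Wren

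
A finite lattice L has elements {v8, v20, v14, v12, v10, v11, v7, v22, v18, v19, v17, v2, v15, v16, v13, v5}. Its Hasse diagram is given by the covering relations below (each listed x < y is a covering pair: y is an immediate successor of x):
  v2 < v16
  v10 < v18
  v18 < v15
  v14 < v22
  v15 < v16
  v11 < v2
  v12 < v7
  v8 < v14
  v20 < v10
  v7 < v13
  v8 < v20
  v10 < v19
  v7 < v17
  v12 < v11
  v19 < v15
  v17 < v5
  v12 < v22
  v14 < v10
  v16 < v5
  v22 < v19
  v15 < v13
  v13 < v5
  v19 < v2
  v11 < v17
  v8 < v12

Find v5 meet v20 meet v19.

v20

Common lower bounds of {v5, v20, v19}: v20, v8.
The greatest among these is v20.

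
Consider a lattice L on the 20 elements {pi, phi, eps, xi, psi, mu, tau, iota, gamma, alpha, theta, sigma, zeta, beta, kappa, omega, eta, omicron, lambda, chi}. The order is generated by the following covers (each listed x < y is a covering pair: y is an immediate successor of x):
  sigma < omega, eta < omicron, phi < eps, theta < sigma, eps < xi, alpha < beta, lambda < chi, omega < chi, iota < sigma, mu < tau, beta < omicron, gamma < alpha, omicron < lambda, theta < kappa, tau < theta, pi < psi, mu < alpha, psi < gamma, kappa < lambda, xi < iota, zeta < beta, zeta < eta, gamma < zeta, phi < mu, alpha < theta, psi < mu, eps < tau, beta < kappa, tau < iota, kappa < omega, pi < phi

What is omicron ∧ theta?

alpha

Common lower bounds of {omicron, theta}: alpha, gamma, mu, phi, pi, psi.
The greatest among these is alpha.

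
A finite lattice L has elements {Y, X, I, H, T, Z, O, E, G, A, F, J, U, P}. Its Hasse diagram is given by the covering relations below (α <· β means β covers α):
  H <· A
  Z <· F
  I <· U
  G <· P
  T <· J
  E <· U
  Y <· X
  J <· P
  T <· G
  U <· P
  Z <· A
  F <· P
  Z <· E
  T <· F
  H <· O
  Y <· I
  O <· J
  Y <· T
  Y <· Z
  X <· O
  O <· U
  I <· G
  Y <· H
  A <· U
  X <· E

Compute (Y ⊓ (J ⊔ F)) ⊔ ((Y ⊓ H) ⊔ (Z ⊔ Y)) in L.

J ∨ F = P
Y ∧ P = Y
Y ∧ H = Y
Z ∨ Y = Z
Y ∨ Z = Z
Y ∨ Z = Z

Z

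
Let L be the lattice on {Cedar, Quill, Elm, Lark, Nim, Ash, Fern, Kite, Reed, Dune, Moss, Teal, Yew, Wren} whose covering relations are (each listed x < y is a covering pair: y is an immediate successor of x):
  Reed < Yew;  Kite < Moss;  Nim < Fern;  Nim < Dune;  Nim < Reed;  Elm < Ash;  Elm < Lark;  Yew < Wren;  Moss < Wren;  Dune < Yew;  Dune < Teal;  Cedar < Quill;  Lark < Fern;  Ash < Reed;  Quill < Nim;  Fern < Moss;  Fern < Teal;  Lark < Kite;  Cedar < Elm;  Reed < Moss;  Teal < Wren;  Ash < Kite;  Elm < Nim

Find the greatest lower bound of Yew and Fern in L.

Nim

Common lower bounds of {Yew, Fern}: Cedar, Elm, Nim, Quill.
The greatest among these is Nim.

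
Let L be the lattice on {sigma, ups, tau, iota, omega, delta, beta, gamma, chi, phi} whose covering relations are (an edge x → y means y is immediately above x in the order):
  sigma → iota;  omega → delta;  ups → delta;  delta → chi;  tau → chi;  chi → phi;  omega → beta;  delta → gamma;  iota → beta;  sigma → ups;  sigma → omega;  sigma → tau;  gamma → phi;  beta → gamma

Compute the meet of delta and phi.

Common lower bounds of {delta, phi}: delta, omega, sigma, ups.
The greatest among these is delta.

delta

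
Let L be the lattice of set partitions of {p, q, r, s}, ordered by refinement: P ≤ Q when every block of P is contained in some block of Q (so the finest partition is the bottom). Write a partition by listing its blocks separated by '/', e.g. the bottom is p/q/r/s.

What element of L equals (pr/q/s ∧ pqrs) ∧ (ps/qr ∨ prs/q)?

pr/q/s

pr/q/s ∧ pqrs = pr/q/s
ps/qr ∨ prs/q = pqrs
pr/q/s ∧ pqrs = pr/q/s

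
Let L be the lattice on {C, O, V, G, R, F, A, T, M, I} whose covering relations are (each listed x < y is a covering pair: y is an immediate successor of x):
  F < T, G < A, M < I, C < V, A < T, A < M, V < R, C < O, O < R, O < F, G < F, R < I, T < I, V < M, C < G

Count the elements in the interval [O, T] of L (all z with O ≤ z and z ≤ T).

3

The interval [O, T] = {F, O, T}, which has 3 elements.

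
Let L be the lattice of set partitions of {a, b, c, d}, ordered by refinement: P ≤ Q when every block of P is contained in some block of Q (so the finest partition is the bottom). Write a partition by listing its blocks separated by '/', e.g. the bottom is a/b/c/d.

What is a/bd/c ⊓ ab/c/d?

a/b/c/d

Common lower bounds of {a/bd/c, ab/c/d}: a/b/c/d.
The greatest among these is a/b/c/d.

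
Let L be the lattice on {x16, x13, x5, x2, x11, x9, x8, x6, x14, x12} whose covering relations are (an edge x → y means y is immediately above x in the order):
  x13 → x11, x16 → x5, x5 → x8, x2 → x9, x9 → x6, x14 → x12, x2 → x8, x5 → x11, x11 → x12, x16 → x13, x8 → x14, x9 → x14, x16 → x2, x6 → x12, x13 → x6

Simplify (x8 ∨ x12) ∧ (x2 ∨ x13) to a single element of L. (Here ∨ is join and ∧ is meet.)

x6

x8 ∨ x12 = x12
x2 ∨ x13 = x6
x12 ∧ x6 = x6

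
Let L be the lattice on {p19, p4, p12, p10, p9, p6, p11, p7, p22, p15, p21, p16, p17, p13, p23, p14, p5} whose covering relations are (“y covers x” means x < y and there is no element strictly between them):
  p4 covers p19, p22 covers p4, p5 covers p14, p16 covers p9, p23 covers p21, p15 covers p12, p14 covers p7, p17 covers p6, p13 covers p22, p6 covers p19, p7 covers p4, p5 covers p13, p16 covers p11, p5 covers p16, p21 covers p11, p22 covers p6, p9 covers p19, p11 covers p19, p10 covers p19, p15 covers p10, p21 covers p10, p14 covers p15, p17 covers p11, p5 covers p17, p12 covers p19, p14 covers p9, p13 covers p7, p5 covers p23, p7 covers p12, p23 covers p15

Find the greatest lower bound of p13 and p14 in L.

p7

Common lower bounds of {p13, p14}: p12, p19, p4, p7.
The greatest among these is p7.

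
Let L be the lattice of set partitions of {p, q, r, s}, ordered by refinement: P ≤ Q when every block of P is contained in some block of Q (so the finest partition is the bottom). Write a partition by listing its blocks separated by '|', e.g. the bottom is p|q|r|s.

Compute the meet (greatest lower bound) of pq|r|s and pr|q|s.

p|q|r|s

The meet (common refinement) of pq|r|s and pr|q|s intersects blocks pairwise, giving p|q|r|s.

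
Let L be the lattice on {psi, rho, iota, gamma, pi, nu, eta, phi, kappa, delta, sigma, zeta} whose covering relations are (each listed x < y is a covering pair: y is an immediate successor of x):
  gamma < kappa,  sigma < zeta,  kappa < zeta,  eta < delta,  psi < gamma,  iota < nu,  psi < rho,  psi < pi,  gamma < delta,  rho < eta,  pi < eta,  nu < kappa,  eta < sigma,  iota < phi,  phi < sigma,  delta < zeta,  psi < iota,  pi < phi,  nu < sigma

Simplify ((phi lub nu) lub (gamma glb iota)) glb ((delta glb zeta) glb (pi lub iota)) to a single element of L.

pi

phi ∨ nu = sigma
gamma ∧ iota = psi
sigma ∨ psi = sigma
delta ∧ zeta = delta
pi ∨ iota = phi
delta ∧ phi = pi
sigma ∧ pi = pi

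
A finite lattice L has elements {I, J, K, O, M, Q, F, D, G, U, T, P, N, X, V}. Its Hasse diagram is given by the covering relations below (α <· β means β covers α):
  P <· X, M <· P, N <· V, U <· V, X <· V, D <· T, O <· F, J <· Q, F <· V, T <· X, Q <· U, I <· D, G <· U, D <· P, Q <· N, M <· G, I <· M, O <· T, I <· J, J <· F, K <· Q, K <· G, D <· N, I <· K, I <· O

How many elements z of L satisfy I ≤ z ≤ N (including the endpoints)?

6

The interval [I, N] = {D, I, J, K, N, Q}, which has 6 elements.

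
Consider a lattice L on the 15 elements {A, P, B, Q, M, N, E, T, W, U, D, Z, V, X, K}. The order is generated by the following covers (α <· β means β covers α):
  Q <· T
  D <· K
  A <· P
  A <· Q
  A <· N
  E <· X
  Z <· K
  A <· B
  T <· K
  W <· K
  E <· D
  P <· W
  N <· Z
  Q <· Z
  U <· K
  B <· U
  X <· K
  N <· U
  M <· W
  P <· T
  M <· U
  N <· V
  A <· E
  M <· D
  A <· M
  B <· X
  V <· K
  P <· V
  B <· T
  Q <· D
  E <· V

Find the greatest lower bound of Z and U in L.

N

Common lower bounds of {Z, U}: A, N.
The greatest among these is N.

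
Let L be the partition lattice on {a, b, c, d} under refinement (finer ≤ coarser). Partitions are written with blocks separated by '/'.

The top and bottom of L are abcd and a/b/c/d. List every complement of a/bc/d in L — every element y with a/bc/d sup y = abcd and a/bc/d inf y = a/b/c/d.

Need y with a/bc/d ∨ y = abcd and a/bc/d ∧ y = a/b/c/d.
Checking each element gives: ab/cd, abd/c, ac/bd, acd/b.

ab/cd, abd/c, ac/bd, acd/b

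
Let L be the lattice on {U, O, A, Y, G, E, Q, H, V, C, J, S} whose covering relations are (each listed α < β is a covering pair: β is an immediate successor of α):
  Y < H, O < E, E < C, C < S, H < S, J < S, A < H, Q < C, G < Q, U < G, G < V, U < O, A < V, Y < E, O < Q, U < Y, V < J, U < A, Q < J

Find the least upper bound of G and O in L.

Common upper bounds of {G, O}: C, J, Q, S.
The least among these is Q.

Q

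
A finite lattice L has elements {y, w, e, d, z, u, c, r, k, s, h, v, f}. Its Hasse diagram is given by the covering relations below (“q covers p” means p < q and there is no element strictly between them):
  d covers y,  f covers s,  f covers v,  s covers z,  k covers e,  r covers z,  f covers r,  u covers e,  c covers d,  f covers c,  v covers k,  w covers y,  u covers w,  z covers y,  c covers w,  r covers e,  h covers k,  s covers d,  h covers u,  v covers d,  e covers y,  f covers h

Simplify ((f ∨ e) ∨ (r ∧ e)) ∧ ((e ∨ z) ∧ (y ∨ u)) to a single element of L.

f ∨ e = f
r ∧ e = e
f ∨ e = f
e ∨ z = r
y ∨ u = u
r ∧ u = e
f ∧ e = e

e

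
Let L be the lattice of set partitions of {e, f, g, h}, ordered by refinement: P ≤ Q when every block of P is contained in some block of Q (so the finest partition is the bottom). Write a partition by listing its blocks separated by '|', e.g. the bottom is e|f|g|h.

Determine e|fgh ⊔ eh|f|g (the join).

efgh

The join of e|fgh and eh|f|g merges any blocks that overlap across the partitions, giving efgh.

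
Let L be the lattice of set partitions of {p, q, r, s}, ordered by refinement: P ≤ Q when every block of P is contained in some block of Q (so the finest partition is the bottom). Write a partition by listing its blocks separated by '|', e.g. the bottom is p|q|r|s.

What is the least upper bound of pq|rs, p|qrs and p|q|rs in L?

The join of pq|rs, p|qrs, p|q|rs merges any blocks that overlap across the partitions, giving pqrs.

pqrs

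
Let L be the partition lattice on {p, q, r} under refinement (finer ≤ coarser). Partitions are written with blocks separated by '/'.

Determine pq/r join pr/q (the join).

Common upper bounds of {pq/r, pr/q}: pqr.
The least among these is pqr.

pqr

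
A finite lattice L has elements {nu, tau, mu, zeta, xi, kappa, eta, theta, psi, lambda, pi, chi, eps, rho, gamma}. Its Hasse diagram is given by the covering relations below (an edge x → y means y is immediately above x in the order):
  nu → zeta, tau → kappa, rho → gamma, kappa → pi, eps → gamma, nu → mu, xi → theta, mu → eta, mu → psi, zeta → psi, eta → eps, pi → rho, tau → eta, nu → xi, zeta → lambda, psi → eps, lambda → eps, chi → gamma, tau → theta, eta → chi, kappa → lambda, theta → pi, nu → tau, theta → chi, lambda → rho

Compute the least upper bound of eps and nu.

eps

Common upper bounds of {eps, nu}: eps, gamma.
The least among these is eps.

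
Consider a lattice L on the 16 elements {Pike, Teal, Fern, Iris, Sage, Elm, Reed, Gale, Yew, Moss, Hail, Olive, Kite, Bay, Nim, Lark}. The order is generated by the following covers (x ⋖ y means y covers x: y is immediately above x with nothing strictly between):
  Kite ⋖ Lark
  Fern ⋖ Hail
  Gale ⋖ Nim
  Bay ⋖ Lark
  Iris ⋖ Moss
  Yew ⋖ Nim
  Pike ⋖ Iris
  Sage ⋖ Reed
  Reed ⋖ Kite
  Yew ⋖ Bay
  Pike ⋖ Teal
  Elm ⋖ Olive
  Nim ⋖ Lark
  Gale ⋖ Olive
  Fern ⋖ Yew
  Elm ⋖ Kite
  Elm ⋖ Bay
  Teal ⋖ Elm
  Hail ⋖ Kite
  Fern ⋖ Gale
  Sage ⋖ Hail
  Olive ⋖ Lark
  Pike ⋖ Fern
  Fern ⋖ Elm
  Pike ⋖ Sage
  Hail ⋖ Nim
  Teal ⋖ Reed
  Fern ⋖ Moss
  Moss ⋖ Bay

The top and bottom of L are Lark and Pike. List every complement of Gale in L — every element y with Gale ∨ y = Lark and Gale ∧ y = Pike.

Iris, Reed

Need y with Gale ∨ y = Lark and Gale ∧ y = Pike.
Checking each element gives: Iris, Reed.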